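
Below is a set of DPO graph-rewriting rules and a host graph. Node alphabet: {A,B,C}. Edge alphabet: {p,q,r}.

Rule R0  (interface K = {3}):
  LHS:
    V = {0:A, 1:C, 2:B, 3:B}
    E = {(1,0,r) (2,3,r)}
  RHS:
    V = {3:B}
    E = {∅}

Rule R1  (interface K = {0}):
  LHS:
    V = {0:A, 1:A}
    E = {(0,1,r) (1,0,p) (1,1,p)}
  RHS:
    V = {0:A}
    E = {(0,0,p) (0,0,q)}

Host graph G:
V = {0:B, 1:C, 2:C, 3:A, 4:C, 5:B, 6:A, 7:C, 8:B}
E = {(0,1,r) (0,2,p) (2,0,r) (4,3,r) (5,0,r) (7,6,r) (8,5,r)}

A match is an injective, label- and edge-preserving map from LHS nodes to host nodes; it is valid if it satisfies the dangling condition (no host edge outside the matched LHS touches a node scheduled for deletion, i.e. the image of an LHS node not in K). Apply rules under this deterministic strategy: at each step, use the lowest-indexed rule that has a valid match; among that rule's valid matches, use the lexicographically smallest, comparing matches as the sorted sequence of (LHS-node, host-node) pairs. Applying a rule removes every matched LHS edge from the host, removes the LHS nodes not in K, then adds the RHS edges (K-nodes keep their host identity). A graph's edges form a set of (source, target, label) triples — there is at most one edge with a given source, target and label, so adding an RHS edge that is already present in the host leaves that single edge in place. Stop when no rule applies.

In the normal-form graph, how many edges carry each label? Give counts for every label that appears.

start.  V:9 E:7  edges: 0-r->1 0-p->2 2-r->0 4-r->3 5-r->0 7-r->6 8-r->5
1. fire R0 via {0↦3, 1↦4, 2↦8, 3↦5}  →  V:6 E:5  edges: 0-r->1 0-p->2 2-r->0 5-r->0 7-r->6
2. fire R0 via {0↦6, 1↦7, 2↦5, 3↦0}  →  V:3 E:3  edges: 0-r->1 0-p->2 2-r->0
normal form: no rule applies after step 2
NF edges: [(0, 1, 'r'), (0, 2, 'p'), (2, 0, 'r')]

Answer: p:1 r:2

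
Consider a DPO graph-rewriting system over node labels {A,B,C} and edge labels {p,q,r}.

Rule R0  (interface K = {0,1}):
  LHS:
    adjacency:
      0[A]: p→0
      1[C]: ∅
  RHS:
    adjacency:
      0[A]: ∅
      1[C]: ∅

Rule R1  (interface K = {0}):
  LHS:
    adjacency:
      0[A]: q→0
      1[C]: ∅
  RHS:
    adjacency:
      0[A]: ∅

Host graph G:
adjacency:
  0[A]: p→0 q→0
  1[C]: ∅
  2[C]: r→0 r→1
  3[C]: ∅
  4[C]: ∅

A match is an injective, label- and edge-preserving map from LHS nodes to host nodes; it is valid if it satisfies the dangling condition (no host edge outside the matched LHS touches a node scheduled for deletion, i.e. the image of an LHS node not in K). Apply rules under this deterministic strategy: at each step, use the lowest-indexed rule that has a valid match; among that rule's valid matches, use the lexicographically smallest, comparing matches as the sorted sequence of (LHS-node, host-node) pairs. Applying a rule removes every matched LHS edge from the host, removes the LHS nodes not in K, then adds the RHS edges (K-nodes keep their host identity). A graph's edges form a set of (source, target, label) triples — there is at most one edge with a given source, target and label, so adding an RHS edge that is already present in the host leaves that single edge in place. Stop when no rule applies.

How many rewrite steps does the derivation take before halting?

Answer: 2

Steps:
initial: |V|=5 |E|=4  E = 0-p->0 0-q->0 2-r->0 2-r->1
step 1: apply R0 at {0↦0, 1↦1}  → |V|=5 |E|=3  E = 0-q->0 2-r->0 2-r->1
step 2: apply R1 at {0↦0, 1↦3}  → |V|=4 |E|=2  E = 2-r->0 2-r->1
normal form: no rule applies after step 2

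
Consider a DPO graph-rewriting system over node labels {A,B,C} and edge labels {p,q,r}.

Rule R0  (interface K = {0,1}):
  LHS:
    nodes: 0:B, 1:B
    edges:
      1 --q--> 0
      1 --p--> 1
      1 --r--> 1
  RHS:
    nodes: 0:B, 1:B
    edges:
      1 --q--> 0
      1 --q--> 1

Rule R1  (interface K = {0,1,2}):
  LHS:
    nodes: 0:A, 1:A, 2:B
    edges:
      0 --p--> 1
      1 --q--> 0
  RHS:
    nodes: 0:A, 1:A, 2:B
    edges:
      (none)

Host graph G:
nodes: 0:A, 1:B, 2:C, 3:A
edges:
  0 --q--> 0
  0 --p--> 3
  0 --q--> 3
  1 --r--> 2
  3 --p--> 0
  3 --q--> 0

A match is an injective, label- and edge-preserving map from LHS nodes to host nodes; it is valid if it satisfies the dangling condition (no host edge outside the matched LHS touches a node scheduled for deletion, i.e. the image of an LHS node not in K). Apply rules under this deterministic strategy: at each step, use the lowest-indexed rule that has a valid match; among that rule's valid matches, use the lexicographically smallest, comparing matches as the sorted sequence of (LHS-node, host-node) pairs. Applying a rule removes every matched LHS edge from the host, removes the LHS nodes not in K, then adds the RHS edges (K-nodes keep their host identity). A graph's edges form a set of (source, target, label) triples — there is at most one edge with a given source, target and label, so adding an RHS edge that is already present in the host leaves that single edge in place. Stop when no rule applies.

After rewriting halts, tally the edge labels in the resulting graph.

initial: |V|=4 |E|=6  E = 0-q->0 0-p->3 0-q->3 1-r->2 3-p->0 3-q->0
step 1: apply R1 at {0↦0, 1↦3, 2↦1}  → |V|=4 |E|=4  E = 0-q->0 0-q->3 1-r->2 3-p->0
step 2: apply R1 at {0↦3, 1↦0, 2↦1}  → |V|=4 |E|=2  E = 0-q->0 1-r->2
final graph: no rule applies after step 2
NF edges: [(0, 0, 'q'), (1, 2, 'r')]

Answer: q:1 r:1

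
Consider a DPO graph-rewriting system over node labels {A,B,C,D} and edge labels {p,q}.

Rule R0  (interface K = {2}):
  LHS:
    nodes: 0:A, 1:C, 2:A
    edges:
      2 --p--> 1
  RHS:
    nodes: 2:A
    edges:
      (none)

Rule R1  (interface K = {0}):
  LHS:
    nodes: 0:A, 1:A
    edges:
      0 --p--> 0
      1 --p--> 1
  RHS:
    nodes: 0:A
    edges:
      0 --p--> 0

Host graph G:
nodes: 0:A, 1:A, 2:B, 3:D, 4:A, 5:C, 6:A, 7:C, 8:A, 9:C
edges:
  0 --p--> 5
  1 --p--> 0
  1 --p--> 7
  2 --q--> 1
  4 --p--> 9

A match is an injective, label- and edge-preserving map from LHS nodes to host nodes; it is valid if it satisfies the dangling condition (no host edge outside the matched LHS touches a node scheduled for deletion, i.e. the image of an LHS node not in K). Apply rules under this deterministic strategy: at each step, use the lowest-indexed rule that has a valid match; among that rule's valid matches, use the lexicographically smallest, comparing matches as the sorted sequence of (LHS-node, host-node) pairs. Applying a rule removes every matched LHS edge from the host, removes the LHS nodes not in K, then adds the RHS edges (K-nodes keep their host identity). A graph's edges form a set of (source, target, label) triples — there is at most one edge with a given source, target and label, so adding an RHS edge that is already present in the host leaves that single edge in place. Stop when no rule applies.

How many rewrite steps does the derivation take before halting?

Answer: 2

Steps:
[0] host  ⇒  10 nodes, 5 edges  {0-p->5 1-p->0 1-p->7 2-q->1 4-p->9}
[1] R0 @ {0↦6, 1↦5, 2↦0}  ⇒  8 nodes, 4 edges  {1-p->0 1-p->7 2-q->1 4-p->9}
[2] R0 @ {0↦8, 1↦7, 2↦1}  ⇒  6 nodes, 3 edges  {1-p->0 2-q->1 4-p->9}
final graph: no rule applies after step 2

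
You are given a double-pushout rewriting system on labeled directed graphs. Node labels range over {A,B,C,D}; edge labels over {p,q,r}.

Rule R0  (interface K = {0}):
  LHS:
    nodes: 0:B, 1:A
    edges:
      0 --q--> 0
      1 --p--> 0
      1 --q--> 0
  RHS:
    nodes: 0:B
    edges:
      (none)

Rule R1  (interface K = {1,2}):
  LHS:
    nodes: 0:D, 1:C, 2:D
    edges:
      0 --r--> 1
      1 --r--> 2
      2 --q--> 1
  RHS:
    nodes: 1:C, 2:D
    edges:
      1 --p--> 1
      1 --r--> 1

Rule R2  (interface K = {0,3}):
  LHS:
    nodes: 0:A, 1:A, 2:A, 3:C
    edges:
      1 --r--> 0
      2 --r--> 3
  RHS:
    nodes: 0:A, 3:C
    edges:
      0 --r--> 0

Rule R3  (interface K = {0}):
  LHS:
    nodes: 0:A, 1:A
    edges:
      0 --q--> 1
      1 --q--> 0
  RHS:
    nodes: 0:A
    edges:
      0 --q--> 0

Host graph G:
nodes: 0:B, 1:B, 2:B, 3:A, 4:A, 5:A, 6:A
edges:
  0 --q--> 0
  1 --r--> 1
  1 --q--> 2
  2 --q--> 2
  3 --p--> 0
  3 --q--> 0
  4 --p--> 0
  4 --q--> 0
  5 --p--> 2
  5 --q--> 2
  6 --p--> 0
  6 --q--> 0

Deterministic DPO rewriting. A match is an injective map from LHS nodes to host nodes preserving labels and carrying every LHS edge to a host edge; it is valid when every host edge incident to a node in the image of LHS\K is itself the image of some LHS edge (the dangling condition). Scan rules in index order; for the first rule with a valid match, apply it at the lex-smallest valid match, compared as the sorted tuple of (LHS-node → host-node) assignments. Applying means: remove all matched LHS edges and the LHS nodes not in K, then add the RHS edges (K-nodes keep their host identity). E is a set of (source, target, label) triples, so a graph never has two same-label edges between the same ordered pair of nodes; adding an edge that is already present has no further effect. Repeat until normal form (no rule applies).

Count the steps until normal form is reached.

Answer: 2

Rewrite trace:
[0] host  ⇒  7 nodes, 12 edges  {0-q->0 1-r->1 1-q->2 2-q->2 3-p->0 3-q->0 4-p->0 4-q->0 5-p->2 5-q->2 6-p->0 6-q->0}
[1] R0 @ {0↦0, 1↦3}  ⇒  6 nodes, 9 edges  {1-r->1 1-q->2 2-q->2 4-p->0 4-q->0 5-p->2 5-q->2 6-p->0 6-q->0}
[2] R0 @ {0↦2, 1↦5}  ⇒  5 nodes, 6 edges  {1-r->1 1-q->2 4-p->0 4-q->0 6-p->0 6-q->0}
halt: no rule applies after step 2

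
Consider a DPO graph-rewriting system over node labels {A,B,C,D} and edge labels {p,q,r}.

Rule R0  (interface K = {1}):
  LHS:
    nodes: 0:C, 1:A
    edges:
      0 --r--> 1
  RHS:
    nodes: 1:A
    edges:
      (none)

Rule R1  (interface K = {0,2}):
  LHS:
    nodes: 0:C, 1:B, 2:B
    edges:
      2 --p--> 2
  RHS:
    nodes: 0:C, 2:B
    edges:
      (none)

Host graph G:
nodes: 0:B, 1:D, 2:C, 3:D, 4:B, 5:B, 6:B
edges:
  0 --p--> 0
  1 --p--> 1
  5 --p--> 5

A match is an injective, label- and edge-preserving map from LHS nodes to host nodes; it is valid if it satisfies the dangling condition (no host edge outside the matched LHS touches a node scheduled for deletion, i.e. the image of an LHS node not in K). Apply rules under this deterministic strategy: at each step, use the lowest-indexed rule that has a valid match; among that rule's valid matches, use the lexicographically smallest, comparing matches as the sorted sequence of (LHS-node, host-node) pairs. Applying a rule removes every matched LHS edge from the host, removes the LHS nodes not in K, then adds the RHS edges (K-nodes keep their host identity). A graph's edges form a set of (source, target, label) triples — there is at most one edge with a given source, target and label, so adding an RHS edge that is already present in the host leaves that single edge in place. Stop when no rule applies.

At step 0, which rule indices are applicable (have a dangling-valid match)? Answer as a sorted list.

R0: no valid match — LHS pattern not found
R1: 4 valid matches — {0↦2, 1↦4, 2↦0}, {0↦2, 1↦4, 2↦5}, {0↦2, 1↦6, 2↦0} (+1 more)

Answer: [R1]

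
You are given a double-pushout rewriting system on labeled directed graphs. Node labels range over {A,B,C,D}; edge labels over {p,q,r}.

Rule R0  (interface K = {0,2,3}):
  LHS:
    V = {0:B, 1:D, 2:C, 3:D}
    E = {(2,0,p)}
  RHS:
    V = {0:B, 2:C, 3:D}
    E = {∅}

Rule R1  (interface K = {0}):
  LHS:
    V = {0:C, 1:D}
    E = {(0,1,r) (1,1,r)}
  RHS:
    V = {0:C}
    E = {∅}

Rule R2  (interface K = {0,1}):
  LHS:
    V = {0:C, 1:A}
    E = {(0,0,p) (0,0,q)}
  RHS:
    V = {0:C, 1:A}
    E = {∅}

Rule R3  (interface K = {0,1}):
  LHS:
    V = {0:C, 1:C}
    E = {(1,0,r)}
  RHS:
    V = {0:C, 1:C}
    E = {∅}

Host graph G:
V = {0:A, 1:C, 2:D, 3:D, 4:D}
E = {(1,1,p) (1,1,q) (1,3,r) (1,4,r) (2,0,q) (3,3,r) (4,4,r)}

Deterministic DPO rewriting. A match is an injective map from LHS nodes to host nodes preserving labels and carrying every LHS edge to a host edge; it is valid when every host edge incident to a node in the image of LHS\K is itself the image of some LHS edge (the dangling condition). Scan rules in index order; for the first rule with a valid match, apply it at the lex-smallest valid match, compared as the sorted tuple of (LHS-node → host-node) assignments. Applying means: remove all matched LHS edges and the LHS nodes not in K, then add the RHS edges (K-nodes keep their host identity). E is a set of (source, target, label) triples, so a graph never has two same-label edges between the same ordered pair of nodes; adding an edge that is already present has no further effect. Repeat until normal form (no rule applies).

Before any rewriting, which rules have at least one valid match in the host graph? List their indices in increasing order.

R0: no valid match — LHS pattern not found
R1: 2 valid matches — {0↦1, 1↦3}, {0↦1, 1↦4}
R2: 1 valid match — {0↦1, 1↦0}
R3: no valid match — LHS pattern not found

Answer: [R1,R2]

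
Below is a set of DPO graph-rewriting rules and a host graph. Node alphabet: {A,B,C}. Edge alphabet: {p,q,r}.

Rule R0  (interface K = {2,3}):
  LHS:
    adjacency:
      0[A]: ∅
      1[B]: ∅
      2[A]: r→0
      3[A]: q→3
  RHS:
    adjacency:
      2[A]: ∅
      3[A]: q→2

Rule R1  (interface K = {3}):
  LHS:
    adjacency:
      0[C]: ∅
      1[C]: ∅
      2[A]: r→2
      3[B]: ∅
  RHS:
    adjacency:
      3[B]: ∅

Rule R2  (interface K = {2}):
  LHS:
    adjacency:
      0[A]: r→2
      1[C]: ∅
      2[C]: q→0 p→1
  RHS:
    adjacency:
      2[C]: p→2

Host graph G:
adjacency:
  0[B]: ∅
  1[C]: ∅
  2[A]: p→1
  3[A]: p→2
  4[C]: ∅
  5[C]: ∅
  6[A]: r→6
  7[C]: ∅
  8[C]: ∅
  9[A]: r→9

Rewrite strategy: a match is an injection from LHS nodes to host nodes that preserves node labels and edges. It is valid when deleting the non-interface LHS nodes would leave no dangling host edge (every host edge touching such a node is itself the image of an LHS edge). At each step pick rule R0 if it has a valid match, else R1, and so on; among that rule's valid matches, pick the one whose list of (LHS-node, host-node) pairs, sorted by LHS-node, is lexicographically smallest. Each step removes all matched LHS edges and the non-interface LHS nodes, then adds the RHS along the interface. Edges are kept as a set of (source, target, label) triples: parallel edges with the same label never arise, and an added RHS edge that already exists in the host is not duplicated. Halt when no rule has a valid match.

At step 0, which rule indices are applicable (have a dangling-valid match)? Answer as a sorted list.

R0: no valid match — LHS pattern not found
R1: 24 valid matches — {0↦4, 1↦5, 2↦6, 3↦0}, {0↦4, 1↦5, 2↦9, 3↦0}, {0↦4, 1↦7, 2↦6, 3↦0} (+21 more)
R2: no valid match — LHS pattern not found

Answer: [R1]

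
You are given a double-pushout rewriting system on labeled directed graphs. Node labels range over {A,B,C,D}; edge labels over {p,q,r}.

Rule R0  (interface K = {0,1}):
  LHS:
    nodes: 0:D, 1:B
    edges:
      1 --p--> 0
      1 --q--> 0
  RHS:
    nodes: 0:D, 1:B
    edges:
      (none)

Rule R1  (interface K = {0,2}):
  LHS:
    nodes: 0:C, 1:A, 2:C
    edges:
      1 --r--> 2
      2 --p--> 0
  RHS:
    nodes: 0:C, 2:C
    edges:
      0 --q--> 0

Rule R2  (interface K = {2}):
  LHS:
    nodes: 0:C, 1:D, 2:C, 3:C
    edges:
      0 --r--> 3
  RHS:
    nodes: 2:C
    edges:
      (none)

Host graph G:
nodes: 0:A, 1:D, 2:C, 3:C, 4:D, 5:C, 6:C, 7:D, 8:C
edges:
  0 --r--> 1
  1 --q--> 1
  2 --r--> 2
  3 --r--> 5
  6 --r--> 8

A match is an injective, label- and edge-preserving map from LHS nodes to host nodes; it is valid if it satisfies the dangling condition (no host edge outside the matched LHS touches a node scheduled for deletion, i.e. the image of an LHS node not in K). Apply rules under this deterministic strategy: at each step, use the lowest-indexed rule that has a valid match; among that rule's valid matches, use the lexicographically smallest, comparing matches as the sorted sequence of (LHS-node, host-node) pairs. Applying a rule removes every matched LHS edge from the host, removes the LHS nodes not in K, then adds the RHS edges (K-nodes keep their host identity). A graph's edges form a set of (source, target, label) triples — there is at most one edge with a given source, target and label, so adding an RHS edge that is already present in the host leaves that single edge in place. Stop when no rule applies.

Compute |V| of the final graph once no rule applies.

Answer: 3

Rewrite trace:
start.  V:9 E:5  edges: 0-r->1 1-q->1 2-r->2 3-r->5 6-r->8
1. fire R2 via {0↦3, 1↦4, 2↦2, 3↦5}  →  V:6 E:4  edges: 0-r->1 1-q->1 2-r->2 6-r->8
2. fire R2 via {0↦6, 1↦7, 2↦2, 3↦8}  →  V:3 E:3  edges: 0-r->1 1-q->1 2-r->2
normal form: no rule applies after step 2
NF nodes: {0:A, 1:D, 2:C}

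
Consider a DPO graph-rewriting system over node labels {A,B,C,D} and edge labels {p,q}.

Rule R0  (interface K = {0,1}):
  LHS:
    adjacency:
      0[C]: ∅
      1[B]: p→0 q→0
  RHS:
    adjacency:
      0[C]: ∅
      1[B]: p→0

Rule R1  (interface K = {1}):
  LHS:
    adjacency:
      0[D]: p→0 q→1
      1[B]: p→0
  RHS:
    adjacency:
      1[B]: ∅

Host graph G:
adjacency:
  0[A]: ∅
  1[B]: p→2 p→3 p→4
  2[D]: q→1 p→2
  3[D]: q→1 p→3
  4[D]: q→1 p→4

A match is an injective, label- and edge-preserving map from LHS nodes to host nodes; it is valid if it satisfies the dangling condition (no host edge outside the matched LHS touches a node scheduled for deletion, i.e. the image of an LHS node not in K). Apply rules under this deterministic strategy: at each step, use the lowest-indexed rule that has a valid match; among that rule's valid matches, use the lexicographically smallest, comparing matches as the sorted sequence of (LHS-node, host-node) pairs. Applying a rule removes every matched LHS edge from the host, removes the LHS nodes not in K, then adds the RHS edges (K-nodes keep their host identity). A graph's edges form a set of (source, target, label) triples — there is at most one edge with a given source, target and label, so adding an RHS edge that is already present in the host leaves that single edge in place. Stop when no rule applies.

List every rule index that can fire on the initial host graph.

R0: no valid match — LHS pattern not found
R1: 3 valid matches — {0↦2, 1↦1}, {0↦3, 1↦1}, {0↦4, 1↦1}

Answer: [R1]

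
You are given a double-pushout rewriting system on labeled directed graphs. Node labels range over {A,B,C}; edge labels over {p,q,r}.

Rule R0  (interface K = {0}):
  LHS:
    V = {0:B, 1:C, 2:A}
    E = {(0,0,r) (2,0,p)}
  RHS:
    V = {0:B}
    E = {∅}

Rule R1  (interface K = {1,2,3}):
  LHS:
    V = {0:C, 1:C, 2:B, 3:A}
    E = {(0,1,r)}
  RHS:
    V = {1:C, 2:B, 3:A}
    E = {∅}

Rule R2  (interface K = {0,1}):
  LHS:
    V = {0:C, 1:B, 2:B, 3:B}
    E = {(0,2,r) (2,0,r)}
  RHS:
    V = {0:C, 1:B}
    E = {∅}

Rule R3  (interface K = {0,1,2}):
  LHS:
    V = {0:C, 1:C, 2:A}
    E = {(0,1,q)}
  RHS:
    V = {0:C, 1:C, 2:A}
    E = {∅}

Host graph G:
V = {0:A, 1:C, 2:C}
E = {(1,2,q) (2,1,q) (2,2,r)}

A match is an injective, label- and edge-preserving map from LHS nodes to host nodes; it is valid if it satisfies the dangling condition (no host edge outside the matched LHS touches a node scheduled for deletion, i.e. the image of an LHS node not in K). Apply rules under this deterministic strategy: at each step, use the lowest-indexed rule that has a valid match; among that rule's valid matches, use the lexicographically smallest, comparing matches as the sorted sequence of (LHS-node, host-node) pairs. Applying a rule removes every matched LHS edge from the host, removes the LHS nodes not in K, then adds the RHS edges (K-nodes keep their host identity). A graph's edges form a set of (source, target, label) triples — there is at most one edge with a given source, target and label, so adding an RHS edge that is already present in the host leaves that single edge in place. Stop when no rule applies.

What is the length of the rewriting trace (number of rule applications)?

Answer: 2

Steps:
[0] host  ⇒  3 nodes, 3 edges  {1-q->2 2-q->1 2-r->2}
[1] R3 @ {0↦1, 1↦2, 2↦0}  ⇒  3 nodes, 2 edges  {2-q->1 2-r->2}
[2] R3 @ {0↦2, 1↦1, 2↦0}  ⇒  3 nodes, 1 edges  {2-r->2}
normal form: no rule applies after step 2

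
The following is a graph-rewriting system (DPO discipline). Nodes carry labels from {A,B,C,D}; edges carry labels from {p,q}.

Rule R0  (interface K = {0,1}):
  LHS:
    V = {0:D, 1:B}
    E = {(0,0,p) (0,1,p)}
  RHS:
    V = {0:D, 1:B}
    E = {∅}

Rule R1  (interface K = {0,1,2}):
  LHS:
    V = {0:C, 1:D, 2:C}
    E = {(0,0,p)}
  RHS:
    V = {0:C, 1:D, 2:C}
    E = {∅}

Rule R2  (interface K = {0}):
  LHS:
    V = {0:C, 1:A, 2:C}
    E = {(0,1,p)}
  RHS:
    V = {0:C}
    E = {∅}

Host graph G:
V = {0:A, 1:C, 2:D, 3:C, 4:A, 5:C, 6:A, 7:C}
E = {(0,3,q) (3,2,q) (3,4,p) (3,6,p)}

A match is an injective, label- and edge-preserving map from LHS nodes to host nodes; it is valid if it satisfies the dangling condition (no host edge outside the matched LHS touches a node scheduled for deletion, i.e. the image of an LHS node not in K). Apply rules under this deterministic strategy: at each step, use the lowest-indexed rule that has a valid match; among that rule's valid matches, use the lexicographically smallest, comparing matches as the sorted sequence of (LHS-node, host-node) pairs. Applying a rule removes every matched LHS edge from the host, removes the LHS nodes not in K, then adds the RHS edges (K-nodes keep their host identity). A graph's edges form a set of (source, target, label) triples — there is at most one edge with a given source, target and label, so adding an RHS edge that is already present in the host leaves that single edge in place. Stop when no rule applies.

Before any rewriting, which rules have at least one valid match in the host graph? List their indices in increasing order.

R0: no valid match — LHS pattern not found
R1: no valid match — LHS pattern not found
R2: 6 valid matches — {0↦3, 1↦4, 2↦1}, {0↦3, 1↦4, 2↦5}, {0↦3, 1↦4, 2↦7} (+3 more)

Answer: [R2]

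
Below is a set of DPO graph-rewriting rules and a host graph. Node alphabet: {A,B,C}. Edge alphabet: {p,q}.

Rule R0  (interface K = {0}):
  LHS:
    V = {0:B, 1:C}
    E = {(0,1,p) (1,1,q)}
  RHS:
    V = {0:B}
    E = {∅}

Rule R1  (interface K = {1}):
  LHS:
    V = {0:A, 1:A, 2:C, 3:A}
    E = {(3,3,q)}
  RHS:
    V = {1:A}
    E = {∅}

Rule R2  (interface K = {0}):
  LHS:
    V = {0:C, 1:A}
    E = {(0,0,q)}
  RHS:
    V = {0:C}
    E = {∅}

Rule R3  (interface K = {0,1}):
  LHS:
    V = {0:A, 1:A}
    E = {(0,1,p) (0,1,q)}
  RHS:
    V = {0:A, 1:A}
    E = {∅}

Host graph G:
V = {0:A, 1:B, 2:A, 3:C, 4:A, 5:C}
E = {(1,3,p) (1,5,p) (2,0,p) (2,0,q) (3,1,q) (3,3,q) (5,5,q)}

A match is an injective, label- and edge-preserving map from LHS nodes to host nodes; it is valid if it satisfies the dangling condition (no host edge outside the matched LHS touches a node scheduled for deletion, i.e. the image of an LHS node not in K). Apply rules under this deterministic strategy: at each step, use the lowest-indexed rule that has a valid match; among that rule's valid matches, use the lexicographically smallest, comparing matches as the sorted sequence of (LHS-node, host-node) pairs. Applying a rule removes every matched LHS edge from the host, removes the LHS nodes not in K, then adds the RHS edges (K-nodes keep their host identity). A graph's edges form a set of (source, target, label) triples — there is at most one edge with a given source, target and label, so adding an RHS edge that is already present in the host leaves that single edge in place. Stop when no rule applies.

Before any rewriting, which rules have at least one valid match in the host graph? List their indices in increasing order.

Answer: [R0,R2,R3]

Rewrite trace:
R0: 1 valid match — {0↦1, 1↦5}
R1: no valid match — LHS pattern not found
R2: 2 valid matches — {0↦3, 1↦4}, {0↦5, 1↦4}
R3: 1 valid match — {0↦2, 1↦0}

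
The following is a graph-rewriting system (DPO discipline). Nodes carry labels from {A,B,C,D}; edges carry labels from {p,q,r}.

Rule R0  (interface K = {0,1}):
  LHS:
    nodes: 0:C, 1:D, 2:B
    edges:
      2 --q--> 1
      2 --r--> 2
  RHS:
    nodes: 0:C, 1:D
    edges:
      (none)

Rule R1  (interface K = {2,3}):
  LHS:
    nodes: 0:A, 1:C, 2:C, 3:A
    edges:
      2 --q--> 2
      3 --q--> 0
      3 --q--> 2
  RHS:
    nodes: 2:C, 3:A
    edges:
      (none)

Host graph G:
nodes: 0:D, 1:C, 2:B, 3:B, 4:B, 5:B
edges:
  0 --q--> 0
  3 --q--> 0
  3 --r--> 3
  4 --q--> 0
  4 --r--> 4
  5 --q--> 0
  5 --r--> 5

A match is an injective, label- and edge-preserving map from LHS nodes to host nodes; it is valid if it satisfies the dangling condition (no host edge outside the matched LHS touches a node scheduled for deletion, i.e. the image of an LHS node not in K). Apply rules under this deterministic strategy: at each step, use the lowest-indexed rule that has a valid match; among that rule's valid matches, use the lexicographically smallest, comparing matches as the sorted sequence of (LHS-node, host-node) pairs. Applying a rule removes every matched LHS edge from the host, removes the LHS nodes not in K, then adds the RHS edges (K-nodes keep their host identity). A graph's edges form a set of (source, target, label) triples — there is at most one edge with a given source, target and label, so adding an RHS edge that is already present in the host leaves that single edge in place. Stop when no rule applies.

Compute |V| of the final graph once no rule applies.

[0] host  ⇒  6 nodes, 7 edges  {0-q->0 3-q->0 3-r->3 4-q->0 4-r->4 5-q->0 5-r->5}
[1] R0 @ {0↦1, 1↦0, 2↦3}  ⇒  5 nodes, 5 edges  {0-q->0 4-q->0 4-r->4 5-q->0 5-r->5}
[2] R0 @ {0↦1, 1↦0, 2↦4}  ⇒  4 nodes, 3 edges  {0-q->0 5-q->0 5-r->5}
[3] R0 @ {0↦1, 1↦0, 2↦5}  ⇒  3 nodes, 1 edges  {0-q->0}
final graph: no rule applies after step 3
NF nodes: {0:D, 1:C, 2:B}

Answer: 3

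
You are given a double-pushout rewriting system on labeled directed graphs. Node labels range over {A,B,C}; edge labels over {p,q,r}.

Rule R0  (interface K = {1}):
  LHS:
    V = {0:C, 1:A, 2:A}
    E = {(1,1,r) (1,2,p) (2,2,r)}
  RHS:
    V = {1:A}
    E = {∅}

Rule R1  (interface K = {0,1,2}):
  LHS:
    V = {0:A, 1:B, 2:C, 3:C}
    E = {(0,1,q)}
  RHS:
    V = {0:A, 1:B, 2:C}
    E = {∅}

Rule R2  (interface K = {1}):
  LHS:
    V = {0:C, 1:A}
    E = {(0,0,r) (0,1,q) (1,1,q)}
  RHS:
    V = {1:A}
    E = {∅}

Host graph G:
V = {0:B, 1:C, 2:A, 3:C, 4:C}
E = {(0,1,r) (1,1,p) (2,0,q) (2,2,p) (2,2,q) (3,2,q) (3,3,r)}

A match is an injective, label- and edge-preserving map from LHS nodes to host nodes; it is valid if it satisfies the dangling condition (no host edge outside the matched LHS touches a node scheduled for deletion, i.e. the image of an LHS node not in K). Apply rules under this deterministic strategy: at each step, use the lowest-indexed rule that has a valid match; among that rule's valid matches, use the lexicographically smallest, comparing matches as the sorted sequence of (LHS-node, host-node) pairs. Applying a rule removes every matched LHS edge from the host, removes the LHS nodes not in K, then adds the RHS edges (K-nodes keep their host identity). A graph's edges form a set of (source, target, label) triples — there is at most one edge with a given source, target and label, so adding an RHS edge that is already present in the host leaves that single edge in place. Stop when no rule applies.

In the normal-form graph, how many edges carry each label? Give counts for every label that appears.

[0] host  ⇒  5 nodes, 7 edges  {0-r->1 1-p->1 2-q->0 2-p->2 2-q->2 3-q->2 3-r->3}
[1] R1 @ {0↦2, 1↦0, 2↦1, 3↦4}  ⇒  4 nodes, 6 edges  {0-r->1 1-p->1 2-p->2 2-q->2 3-q->2 3-r->3}
[2] R2 @ {0↦3, 1↦2}  ⇒  3 nodes, 3 edges  {0-r->1 1-p->1 2-p->2}
normal form: no rule applies after step 2
NF edges: [(0, 1, 'r'), (1, 1, 'p'), (2, 2, 'p')]

Answer: p:2 r:1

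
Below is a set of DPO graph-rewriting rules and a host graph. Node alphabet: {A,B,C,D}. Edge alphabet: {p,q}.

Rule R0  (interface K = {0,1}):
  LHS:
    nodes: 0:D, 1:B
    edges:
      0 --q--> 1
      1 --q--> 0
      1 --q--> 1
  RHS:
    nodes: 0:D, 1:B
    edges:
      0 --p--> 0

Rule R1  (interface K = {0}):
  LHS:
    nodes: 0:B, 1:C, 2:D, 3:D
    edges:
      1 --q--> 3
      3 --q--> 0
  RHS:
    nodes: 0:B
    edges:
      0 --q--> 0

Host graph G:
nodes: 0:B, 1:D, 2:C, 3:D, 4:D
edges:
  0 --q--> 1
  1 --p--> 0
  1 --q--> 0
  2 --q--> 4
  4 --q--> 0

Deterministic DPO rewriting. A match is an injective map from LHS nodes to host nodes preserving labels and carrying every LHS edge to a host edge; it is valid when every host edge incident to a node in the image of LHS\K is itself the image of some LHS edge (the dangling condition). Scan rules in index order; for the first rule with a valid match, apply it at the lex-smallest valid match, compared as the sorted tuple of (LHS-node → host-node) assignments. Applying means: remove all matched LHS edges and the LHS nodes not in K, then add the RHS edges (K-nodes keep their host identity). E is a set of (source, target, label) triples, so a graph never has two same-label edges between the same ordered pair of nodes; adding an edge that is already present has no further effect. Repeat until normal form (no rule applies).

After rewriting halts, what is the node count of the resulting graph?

Answer: 2

Derivation:
start.  V:5 E:5  edges: 0-q->1 1-p->0 1-q->0 2-q->4 4-q->0
1. fire R1 via {0↦0, 1↦2, 2↦3, 3↦4}  →  V:2 E:4  edges: 0-q->0 0-q->1 1-p->0 1-q->0
2. fire R0 via {0↦1, 1↦0}  →  V:2 E:2  edges: 1-p->0 1-p->1
halt: no rule applies after step 2
NF nodes: {0:B, 1:D}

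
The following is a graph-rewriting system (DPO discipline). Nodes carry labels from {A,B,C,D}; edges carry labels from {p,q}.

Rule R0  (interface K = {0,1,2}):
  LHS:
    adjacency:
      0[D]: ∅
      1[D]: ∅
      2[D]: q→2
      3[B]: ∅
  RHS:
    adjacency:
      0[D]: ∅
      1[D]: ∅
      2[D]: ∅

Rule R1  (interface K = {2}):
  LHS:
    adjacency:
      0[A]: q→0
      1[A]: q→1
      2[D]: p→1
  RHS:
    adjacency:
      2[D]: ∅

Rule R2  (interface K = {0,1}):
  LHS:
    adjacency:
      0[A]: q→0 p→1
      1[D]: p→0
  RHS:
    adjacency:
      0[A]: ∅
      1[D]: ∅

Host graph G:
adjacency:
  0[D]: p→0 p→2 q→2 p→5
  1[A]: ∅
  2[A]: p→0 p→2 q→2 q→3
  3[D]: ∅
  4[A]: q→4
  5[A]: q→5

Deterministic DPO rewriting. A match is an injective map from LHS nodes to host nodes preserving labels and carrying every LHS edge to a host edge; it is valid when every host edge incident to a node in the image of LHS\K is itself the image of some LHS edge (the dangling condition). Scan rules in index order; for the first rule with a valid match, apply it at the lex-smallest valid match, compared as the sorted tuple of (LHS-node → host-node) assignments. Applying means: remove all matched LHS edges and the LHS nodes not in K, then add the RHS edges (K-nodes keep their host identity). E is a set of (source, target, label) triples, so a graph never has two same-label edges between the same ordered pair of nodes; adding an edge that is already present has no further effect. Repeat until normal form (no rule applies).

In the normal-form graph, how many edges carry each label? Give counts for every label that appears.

initial: |V|=6 |E|=10  E = 0-p->0 0-p->2 0-q->2 0-p->5 2-p->0 2-p->2 2-q->2 2-q->3 4-q->4 5-q->5
step 1: apply R1 at {0↦4, 1↦5, 2↦0}  → |V|=4 |E|=7  E = 0-p->0 0-p->2 0-q->2 2-p->0 2-p->2 2-q->2 2-q->3
step 2: apply R2 at {0↦2, 1↦0}  → |V|=4 |E|=4  E = 0-p->0 0-q->2 2-p->2 2-q->3
normal form: no rule applies after step 2
NF edges: [(0, 0, 'p'), (0, 2, 'q'), (2, 2, 'p'), (2, 3, 'q')]

Answer: p:2 q:2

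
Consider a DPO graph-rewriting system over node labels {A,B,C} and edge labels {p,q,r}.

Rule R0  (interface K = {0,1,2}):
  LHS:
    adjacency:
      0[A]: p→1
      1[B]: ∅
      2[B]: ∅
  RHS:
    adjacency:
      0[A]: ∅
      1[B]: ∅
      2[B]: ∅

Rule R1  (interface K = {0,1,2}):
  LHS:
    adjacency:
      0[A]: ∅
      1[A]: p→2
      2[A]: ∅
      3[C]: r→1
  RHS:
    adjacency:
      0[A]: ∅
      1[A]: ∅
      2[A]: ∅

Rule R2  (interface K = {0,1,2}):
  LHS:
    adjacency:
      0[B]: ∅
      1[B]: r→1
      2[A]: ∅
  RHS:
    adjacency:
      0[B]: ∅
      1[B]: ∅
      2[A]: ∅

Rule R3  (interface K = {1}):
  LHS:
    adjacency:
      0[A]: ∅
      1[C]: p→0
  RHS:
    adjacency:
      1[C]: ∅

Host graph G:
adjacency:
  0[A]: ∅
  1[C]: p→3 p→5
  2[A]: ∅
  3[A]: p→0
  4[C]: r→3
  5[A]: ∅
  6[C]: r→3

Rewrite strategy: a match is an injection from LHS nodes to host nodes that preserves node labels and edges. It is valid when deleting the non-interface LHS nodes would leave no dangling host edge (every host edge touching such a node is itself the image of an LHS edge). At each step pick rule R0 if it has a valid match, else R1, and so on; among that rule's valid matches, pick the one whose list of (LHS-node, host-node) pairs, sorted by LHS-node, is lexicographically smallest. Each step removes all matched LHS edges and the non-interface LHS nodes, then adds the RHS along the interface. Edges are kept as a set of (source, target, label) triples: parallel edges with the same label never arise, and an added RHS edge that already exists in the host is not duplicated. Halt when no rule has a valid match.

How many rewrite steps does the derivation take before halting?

[0] host  ⇒  7 nodes, 5 edges  {1-p->3 1-p->5 3-p->0 4-r->3 6-r->3}
[1] R1 @ {0↦2, 1↦3, 2↦0, 3↦4}  ⇒  6 nodes, 3 edges  {1-p->3 1-p->5 6-r->3}
[2] R3 @ {0↦5, 1↦1}  ⇒  5 nodes, 2 edges  {1-p->3 6-r->3}
halt: no rule applies after step 2

Answer: 2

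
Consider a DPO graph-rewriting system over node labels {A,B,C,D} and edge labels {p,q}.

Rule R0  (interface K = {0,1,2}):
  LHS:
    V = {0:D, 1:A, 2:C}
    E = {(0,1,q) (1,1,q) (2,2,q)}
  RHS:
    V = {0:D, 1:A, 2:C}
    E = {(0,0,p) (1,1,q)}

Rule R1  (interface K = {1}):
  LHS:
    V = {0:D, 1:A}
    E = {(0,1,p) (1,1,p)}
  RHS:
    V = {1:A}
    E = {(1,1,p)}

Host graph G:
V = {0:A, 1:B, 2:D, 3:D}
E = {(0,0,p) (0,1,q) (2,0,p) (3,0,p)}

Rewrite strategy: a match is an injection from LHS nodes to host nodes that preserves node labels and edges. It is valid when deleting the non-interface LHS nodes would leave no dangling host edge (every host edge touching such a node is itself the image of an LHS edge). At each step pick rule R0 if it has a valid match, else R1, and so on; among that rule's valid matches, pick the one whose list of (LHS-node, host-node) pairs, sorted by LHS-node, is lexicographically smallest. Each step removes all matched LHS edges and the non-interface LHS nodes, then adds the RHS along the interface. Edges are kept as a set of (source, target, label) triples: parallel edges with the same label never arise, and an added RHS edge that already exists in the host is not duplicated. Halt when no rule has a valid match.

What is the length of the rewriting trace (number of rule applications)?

initial: |V|=4 |E|=4  E = 0-p->0 0-q->1 2-p->0 3-p->0
step 1: apply R1 at {0↦2, 1↦0}  → |V|=3 |E|=3  E = 0-p->0 0-q->1 3-p->0
step 2: apply R1 at {0↦3, 1↦0}  → |V|=2 |E|=2  E = 0-p->0 0-q->1
halt: no rule applies after step 2

Answer: 2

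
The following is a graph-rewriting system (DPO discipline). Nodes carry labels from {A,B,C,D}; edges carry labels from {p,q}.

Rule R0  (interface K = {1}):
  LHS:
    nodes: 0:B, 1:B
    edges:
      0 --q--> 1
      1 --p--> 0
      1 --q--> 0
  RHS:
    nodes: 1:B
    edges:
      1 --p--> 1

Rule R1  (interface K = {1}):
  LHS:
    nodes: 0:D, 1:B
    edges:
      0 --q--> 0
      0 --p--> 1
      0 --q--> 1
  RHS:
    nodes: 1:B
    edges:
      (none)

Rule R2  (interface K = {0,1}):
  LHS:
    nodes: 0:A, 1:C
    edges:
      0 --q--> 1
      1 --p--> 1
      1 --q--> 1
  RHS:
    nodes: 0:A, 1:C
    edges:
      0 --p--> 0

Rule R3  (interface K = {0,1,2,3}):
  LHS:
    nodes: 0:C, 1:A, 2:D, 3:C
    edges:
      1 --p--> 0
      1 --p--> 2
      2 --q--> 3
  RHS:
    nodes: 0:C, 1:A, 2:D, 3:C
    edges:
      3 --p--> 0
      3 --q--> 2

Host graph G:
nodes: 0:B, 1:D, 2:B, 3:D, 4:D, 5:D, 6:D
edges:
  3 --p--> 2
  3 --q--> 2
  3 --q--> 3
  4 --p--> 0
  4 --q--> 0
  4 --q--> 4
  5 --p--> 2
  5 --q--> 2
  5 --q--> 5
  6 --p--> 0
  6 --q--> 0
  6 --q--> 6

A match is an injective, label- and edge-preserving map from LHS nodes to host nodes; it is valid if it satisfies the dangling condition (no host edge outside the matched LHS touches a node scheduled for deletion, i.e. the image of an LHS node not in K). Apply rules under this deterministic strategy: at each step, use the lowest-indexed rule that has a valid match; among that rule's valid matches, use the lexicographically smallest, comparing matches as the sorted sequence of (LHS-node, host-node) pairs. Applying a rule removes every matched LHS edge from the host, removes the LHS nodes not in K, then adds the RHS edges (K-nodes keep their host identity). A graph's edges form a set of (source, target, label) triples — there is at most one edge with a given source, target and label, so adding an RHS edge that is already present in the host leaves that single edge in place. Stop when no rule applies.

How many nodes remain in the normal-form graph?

initial: |V|=7 |E|=12  E = 3-p->2 3-q->2 3-q->3 4-p->0 4-q->0 4-q->4 5-p->2 5-q->2 5-q->5 6-p->0 6-q->0 6-q->6
step 1: apply R1 at {0↦3, 1↦2}  → |V|=6 |E|=9  E = 4-p->0 4-q->0 4-q->4 5-p->2 5-q->2 5-q->5 6-p->0 6-q->0 6-q->6
step 2: apply R1 at {0↦4, 1↦0}  → |V|=5 |E|=6  E = 5-p->2 5-q->2 5-q->5 6-p->0 6-q->0 6-q->6
step 3: apply R1 at {0↦5, 1↦2}  → |V|=4 |E|=3  E = 6-p->0 6-q->0 6-q->6
step 4: apply R1 at {0↦6, 1↦0}  → |V|=3 |E|=0  E = ∅
halt: no rule applies after step 4
NF nodes: {0:B, 1:D, 2:B}

Answer: 3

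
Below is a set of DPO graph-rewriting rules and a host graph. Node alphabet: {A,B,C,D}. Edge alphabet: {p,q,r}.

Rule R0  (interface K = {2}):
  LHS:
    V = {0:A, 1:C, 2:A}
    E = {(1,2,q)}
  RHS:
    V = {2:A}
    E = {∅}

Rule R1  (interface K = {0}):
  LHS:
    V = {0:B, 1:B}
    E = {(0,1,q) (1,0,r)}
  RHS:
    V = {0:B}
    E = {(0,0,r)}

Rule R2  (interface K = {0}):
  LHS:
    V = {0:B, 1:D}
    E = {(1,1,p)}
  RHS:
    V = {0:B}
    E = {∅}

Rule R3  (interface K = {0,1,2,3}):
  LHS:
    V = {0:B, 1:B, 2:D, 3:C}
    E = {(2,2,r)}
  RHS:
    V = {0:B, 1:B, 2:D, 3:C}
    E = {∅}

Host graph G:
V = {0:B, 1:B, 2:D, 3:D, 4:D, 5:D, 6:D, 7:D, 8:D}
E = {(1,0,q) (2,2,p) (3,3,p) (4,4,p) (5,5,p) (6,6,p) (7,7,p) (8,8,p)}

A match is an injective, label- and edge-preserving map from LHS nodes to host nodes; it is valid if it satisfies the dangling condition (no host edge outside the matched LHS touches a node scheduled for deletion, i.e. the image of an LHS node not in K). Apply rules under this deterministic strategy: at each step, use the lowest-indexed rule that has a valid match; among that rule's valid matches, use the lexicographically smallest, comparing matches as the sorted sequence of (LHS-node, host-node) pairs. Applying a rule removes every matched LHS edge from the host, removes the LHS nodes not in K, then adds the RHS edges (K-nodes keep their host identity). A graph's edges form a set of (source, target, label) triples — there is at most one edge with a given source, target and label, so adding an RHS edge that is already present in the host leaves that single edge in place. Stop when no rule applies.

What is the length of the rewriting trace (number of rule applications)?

Answer: 7

Steps:
[0] host  ⇒  9 nodes, 8 edges  {1-q->0 2-p->2 3-p->3 4-p->4 5-p->5 6-p->6 7-p->7 8-p->8}
[1] R2 @ {0↦0, 1↦2}  ⇒  8 nodes, 7 edges  {1-q->0 3-p->3 4-p->4 5-p->5 6-p->6 7-p->7 8-p->8}
[2] R2 @ {0↦0, 1↦3}  ⇒  7 nodes, 6 edges  {1-q->0 4-p->4 5-p->5 6-p->6 7-p->7 8-p->8}
[3] R2 @ {0↦0, 1↦4}  ⇒  6 nodes, 5 edges  {1-q->0 5-p->5 6-p->6 7-p->7 8-p->8}
[4] R2 @ {0↦0, 1↦5}  ⇒  5 nodes, 4 edges  {1-q->0 6-p->6 7-p->7 8-p->8}
[5] R2 @ {0↦0, 1↦6}  ⇒  4 nodes, 3 edges  {1-q->0 7-p->7 8-p->8}
[6] R2 @ {0↦0, 1↦7}  ⇒  3 nodes, 2 edges  {1-q->0 8-p->8}
[7] R2 @ {0↦0, 1↦8}  ⇒  2 nodes, 1 edges  {1-q->0}
normal form: no rule applies after step 7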